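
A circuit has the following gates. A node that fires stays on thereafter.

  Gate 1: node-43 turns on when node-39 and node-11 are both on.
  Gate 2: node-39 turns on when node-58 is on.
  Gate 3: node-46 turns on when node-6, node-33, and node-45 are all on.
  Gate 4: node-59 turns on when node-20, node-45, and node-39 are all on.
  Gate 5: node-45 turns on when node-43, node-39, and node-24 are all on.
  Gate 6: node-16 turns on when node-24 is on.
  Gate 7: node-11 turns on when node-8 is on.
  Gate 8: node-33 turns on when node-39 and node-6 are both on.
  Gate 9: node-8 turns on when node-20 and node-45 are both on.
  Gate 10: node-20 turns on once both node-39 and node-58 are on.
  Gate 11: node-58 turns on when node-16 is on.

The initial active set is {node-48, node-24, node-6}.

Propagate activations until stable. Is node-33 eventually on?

Yes

node-24 is on, so node-16 turns on (Gate 6).
Gate 11: node-16 on → node-58 on.
node-58 is on, so node-39 turns on (Gate 2).
Gate 8: node-39 and node-6 on → node-33 on.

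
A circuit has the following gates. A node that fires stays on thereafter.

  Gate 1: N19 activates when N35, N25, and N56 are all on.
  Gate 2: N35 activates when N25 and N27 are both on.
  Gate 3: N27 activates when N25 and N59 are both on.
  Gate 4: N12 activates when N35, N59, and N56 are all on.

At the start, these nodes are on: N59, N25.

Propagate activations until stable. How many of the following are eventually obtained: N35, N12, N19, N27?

Gate 3: N25 and N59 on → N27 on.
Gate 2: N25 and N27 on → N35 on.
N35: reached.
N12 would need N35, N59, and N56 (Gate 4), but N56 never turns on.
N19 would need N35, N25, and N56 (Gate 1), but N56 never turns on.
N27: reached.
Reached: N35 and N27 — 2 of the 4.

2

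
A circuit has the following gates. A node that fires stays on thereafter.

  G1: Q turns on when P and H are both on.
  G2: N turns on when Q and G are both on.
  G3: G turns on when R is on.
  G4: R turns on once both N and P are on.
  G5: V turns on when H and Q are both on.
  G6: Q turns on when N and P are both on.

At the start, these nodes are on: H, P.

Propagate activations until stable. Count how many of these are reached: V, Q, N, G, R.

2

P and H are on, so Q turns on (G1).
G5: H and Q on → V on.
V: reached.
Q: reached.
N would need Q and G (G2), but G never turns on.
G would need R (G3), but R never turns on.
R would need N and P (G4), but N never turns on.
Reached: V and Q — 2 of the 5.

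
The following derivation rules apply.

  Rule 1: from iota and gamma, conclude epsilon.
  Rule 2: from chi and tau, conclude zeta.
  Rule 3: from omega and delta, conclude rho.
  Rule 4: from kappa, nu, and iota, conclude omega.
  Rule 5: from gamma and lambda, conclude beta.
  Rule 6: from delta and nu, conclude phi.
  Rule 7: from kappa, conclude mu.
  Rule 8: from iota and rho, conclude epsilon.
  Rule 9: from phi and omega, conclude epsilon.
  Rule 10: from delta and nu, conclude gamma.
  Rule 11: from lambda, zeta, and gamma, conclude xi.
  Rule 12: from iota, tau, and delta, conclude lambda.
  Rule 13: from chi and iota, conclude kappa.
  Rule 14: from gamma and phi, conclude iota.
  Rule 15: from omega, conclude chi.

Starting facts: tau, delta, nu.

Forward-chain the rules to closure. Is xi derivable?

xi would need lambda, zeta, and gamma (Rule 11), but zeta is never established.

No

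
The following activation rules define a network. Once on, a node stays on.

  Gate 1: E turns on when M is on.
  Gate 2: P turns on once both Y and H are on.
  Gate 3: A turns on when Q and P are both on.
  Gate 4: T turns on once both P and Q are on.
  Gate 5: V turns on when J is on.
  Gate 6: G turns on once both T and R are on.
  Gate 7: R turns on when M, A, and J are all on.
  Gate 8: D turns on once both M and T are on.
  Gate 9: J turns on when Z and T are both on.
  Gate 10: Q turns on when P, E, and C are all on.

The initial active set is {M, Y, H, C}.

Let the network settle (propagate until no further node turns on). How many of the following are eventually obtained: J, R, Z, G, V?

0

J would need Z and T (Gate 9), but Z never turns on.
R would need M, A, and J (Gate 7), but J never turns on.
No rule produces Z, and it is not given.
G would need T and R (Gate 6), but R never turns on.
V would need J (Gate 5), but J never turns on.
None of the 5 are reached.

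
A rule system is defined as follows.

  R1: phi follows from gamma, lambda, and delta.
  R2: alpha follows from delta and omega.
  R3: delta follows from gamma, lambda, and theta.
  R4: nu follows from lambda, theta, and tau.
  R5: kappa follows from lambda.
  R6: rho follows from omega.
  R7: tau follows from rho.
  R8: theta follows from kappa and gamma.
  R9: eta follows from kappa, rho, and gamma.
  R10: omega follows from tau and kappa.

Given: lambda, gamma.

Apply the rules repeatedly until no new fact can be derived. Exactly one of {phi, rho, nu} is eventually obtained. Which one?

phi

lambda holds, so kappa follows (R5).
kappa and gamma hold, so theta follows (R8).
gamma, lambda, and theta hold, so delta follows (R3).
From gamma, lambda, and delta, R1 gives phi.
nu would need lambda, theta, and tau (R4), but tau is never established. rho would need omega (R6), but omega is never established.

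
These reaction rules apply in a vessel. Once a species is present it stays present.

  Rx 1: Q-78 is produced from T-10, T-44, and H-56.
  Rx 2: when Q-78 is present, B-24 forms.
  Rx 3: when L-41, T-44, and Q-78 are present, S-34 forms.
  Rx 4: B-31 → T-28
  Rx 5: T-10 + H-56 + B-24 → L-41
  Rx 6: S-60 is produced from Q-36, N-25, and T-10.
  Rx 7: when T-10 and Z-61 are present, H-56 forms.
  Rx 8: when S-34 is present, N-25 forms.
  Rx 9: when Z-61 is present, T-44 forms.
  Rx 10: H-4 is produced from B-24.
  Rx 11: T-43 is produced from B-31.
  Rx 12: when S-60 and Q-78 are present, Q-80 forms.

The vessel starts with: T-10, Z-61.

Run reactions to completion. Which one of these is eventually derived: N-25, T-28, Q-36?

N-25

Z-61 present → T-44 forms (Rx 9).
T-10 and Z-61 present → H-56 forms (Rx 7).
T-10, T-44, and H-56 present → Q-78 forms (Rx 1).
Q-78 present → B-24 forms (Rx 2).
T-10, H-56, and B-24 present → L-41 forms (Rx 5).
L-41, T-44, and Q-78 present → S-34 forms (Rx 3).
S-34 present → N-25 forms (Rx 8).
T-28 would need B-31 (Rx 4), but B-31 never forms. No rule produces Q-36, and it is not given.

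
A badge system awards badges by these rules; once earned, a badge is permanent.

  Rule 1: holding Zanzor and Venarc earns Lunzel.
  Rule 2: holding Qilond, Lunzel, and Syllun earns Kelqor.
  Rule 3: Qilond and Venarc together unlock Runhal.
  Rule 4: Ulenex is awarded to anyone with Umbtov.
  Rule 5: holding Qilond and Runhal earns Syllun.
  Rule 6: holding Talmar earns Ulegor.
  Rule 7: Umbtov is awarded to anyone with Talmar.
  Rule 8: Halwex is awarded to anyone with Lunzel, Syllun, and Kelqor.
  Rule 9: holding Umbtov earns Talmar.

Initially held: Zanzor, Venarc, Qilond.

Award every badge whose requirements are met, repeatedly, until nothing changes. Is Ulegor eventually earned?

Ulegor would need Talmar (Rule 6), but Talmar is never earned.

No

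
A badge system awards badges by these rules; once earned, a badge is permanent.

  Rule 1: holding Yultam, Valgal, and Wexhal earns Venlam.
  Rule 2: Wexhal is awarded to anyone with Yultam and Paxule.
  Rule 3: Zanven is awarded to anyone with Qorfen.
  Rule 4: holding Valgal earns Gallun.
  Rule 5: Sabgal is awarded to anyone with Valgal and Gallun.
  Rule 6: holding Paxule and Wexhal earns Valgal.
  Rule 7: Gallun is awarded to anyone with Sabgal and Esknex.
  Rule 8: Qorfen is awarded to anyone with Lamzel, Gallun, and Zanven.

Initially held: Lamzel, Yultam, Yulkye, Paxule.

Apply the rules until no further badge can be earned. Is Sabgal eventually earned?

With Yultam and Paxule, Wexhal is earned (Rule 2).
With Paxule and Wexhal, Valgal is earned (Rule 6).
With Valgal, Gallun is earned (Rule 4).
With Valgal and Gallun, Sabgal is earned (Rule 5).

Yes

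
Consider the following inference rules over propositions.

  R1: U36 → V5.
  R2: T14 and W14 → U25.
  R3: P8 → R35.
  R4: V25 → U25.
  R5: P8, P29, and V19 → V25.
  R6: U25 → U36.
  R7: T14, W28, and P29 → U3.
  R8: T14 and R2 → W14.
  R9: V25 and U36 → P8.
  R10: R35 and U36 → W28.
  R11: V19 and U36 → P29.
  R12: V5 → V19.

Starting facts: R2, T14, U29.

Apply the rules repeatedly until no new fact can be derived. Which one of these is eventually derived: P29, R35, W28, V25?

T14 and R2 hold, so W14 follows (R8).
From T14 and W14, R2 gives U25.
From U25, R6 gives U36.
U36 holds, so V5 follows (R1).
V5 holds, so V19 follows (R12).
V19 and U36 hold, so P29 follows (R11).
R35 would need P8 (R3), but P8 is never established. V25 would need P8, P29, and V19 (R5), but P8 is never established. W28 would need R35 and U36 (R10), but R35 is never established.

P29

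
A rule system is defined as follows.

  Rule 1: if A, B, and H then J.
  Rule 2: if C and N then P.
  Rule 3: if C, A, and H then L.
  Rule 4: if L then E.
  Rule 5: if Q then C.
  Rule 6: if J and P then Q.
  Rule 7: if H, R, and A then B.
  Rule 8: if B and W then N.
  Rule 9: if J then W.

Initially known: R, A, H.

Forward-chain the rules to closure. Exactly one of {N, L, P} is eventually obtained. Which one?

N

From H, R, and A, Rule 7 gives B.
From A, B, and H, Rule 1 gives J.
From J, Rule 9 gives W.
B and W hold, so N follows (Rule 8).
L would need C, A, and H (Rule 3), but C is never established. P would need C and N (Rule 2), but C is never established.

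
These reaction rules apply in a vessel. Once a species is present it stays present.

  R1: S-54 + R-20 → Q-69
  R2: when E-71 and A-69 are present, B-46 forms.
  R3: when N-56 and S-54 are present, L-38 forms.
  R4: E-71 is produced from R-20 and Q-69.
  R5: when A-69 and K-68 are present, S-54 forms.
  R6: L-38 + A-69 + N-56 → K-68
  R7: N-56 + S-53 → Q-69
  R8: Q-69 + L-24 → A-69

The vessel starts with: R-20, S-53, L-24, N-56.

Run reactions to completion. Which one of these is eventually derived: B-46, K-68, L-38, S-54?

B-46

N-56 and S-53 present → Q-69 forms (R7).
R-20 and Q-69 present → E-71 forms (R4).
Q-69 and L-24 present → A-69 forms (R8).
E-71 and A-69 present → B-46 forms (R2).
S-54 would need A-69 and K-68 (R5), but K-68 never forms. K-68 would need L-38, A-69, and N-56 (R6), but L-38 never forms. L-38 would need N-56 and S-54 (R3), but S-54 never forms.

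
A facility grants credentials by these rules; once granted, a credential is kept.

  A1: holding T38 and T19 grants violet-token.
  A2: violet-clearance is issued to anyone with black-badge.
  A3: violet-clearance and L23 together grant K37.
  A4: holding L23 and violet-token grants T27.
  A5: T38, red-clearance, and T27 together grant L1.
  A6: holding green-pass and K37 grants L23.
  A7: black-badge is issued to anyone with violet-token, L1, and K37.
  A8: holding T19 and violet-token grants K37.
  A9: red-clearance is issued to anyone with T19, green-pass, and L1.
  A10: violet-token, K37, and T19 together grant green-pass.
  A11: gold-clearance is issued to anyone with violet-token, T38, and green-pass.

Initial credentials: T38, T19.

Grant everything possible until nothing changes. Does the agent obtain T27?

Holding T38 and T19 grants violet-token (A1).
Holding T19 and violet-token grants K37 (A8).
Holding violet-token, K37, and T19 grants green-pass (A10).
Holding green-pass and K37 grants L23 (A6).
Holding L23 and violet-token grants T27 (A4).

Yes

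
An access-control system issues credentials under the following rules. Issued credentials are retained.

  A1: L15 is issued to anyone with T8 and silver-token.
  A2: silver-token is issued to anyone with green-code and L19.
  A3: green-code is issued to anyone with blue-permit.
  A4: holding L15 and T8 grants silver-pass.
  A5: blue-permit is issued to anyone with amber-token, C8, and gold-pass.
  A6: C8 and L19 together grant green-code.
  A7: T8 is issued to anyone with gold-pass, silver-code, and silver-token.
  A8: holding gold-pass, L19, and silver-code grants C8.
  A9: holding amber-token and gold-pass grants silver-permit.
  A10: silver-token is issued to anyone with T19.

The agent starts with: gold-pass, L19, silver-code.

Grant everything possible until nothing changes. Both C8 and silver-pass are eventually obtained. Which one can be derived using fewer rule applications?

C8

C8: Holding gold-pass, L19, and silver-code grants C8 (A8). [1 rule application]
silver-pass: Holding gold-pass, L19, and silver-code grants C8 (A8). Holding C8 and L19 grants green-code (A6). Holding green-code and L19 grants silver-token (A2). Holding gold-pass, silver-code, and silver-token grants T8 (A7). Holding T8 and silver-token grants L15 (A1). Holding L15 and T8 grants silver-pass (A4). [6 rule applications]
C8 needs fewer.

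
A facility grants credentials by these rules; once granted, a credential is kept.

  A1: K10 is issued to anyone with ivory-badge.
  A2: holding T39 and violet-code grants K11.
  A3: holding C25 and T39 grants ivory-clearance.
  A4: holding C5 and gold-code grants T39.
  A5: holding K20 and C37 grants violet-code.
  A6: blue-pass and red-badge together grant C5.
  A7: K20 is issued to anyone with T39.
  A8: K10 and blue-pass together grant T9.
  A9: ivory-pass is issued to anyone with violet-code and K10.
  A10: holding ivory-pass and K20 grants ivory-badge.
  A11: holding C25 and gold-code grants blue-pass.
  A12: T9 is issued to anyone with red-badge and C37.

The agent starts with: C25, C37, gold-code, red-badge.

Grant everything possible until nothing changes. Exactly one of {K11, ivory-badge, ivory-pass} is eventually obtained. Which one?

Holding C25 and gold-code grants blue-pass (A11).
Holding blue-pass and red-badge grants C5 (A6).
Holding C5 and gold-code grants T39 (A4).
Holding T39 grants K20 (A7).
Holding K20 and C37 grants violet-code (A5).
Holding T39 and violet-code grants K11 (A2).
ivory-badge would need ivory-pass and K20 (A10), but ivory-pass is never granted. ivory-pass would need violet-code and K10 (A9), but K10 is never granted.

K11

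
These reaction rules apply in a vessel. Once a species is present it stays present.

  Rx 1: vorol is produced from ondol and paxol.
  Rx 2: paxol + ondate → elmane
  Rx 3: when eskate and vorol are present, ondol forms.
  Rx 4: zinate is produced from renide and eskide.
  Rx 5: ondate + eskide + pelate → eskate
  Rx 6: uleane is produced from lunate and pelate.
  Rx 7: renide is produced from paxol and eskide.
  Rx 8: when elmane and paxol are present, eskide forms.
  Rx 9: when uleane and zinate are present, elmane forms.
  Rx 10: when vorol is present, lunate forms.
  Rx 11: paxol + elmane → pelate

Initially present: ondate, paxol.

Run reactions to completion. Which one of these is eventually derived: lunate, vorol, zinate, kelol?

zinate

paxol and ondate present → elmane forms (Rx 2).
elmane and paxol present → eskide forms (Rx 8).
paxol and eskide present → renide forms (Rx 7).
renide and eskide present → zinate forms (Rx 4).
lunate would need vorol (Rx 10), but vorol never forms. No rule produces kelol, and it is not given. vorol would need ondol and paxol (Rx 1), but ondol never forms.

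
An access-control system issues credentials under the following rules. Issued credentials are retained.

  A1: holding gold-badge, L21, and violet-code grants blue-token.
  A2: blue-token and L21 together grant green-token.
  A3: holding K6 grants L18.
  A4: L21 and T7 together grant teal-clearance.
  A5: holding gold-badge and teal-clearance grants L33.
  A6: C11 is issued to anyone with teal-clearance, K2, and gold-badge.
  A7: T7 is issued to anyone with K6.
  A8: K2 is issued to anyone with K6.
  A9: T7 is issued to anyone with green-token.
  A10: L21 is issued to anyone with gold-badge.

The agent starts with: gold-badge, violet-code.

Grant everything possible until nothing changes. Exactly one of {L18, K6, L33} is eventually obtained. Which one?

Holding gold-badge grants L21 (A10).
Holding gold-badge, L21, and violet-code grants blue-token (A1).
Holding blue-token and L21 grants green-token (A2).
Holding green-token grants T7 (A9).
Holding L21 and T7 grants teal-clearance (A4).
Holding gold-badge and teal-clearance grants L33 (A5).
No rule produces K6, and it is not given. L18 would need K6 (A3), but K6 is never granted.

L33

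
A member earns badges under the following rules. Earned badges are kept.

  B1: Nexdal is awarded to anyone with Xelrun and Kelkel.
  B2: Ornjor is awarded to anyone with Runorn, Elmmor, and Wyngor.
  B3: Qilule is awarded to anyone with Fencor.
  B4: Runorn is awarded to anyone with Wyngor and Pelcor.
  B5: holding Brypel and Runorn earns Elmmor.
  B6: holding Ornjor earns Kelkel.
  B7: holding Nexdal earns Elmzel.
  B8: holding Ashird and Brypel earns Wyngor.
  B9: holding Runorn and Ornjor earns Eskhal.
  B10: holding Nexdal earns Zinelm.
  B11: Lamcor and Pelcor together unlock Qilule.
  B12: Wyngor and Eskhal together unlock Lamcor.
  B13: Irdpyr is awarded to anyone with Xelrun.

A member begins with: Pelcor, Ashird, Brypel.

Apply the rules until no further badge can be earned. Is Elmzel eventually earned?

No

Elmzel would need Nexdal (B7), but Nexdal is never earned.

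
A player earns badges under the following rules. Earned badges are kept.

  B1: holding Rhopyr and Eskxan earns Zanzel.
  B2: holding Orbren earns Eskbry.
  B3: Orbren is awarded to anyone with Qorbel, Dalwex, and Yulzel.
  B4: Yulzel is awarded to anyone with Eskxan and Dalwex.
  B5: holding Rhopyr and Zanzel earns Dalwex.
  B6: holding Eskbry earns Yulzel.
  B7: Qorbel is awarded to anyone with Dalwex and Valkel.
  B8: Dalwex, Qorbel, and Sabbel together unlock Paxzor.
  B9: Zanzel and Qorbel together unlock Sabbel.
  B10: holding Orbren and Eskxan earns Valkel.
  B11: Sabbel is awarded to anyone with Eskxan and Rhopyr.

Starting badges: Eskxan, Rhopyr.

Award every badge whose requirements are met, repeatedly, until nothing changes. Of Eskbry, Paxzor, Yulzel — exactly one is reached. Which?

Yulzel

With Rhopyr and Eskxan, Zanzel is earned (B1).
With Rhopyr and Zanzel, Dalwex is earned (B5).
With Eskxan and Dalwex, Yulzel is earned (B4).
Paxzor would need Dalwex, Qorbel, and Sabbel (B8), but Qorbel is never earned. Eskbry would need Orbren (B2), but Orbren is never earned.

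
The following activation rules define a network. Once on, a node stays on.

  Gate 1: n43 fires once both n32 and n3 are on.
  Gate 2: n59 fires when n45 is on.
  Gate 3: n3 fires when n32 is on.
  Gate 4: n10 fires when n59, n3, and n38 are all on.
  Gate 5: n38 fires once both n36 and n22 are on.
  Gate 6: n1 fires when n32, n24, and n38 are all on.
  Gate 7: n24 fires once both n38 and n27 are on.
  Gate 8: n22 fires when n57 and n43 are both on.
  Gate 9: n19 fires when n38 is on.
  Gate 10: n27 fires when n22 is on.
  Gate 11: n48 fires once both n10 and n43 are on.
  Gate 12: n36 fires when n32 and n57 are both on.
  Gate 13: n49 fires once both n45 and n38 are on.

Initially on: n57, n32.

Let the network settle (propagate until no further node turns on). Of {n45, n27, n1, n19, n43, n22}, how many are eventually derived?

5

Gate 12: n32 and n57 on → n36 on.
n32 is on, so n3 fires (Gate 3).
Gate 1: n32 and n3 on → n43 on.
n57 and n43 are on, so n22 fires (Gate 8).
n22 is on, so n27 fires (Gate 10).
n36 and n22 are on, so n38 fires (Gate 5).
Gate 7: n38 and n27 on → n24 on.
Gate 9: n38 on → n19 on.
Gate 6: n32, n24, and n38 on → n1 on.
No rule produces n45, and it is not given.
n27: reached.
n1: reached.
n19: reached.
n43: reached.
n22: reached.
Reached: n27, n1, n19, n43, and n22 — 5 of the 6.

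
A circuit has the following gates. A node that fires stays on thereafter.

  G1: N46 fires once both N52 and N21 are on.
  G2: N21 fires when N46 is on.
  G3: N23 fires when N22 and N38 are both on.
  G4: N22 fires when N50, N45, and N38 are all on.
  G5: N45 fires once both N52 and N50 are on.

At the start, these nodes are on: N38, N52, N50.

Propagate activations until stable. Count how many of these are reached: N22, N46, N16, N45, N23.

3

G5: N52 and N50 on → N45 on.
G4: N50, N45, and N38 on → N22 on.
G3: N22 and N38 on → N23 on.
N22: reached.
N46 would need N52 and N21 (G1), but N21 never turns on.
No rule produces N16, and it is not given.
N45: reached.
N23: reached.
Reached: N22, N45, and N23 — 3 of the 5.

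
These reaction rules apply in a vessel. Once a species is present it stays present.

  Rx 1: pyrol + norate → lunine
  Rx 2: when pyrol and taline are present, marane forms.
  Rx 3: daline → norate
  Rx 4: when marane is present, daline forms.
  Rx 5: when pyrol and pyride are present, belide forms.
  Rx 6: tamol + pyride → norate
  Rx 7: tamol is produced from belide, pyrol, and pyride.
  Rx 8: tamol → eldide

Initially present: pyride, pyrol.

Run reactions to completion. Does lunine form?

Yes

pyrol and pyride present → belide forms (Rx 5).
belide, pyrol, and pyride present → tamol forms (Rx 7).
tamol and pyride present → norate forms (Rx 6).
pyrol and norate present → lunine forms (Rx 1).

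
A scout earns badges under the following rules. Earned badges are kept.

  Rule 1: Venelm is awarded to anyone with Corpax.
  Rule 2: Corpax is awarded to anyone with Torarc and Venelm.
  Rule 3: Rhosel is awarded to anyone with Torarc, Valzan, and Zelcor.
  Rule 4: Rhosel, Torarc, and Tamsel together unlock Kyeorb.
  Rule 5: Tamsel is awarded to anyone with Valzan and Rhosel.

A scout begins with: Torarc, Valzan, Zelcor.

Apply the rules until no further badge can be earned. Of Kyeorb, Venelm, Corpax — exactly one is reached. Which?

With Torarc, Valzan, and Zelcor, Rhosel is earned (Rule 3).
With Valzan and Rhosel, Tamsel is earned (Rule 5).
With Rhosel, Torarc, and Tamsel, Kyeorb is earned (Rule 4).
Venelm would need Corpax (Rule 1), but Corpax is never earned. Corpax would need Torarc and Venelm (Rule 2), but Venelm is never earned.

Kyeorb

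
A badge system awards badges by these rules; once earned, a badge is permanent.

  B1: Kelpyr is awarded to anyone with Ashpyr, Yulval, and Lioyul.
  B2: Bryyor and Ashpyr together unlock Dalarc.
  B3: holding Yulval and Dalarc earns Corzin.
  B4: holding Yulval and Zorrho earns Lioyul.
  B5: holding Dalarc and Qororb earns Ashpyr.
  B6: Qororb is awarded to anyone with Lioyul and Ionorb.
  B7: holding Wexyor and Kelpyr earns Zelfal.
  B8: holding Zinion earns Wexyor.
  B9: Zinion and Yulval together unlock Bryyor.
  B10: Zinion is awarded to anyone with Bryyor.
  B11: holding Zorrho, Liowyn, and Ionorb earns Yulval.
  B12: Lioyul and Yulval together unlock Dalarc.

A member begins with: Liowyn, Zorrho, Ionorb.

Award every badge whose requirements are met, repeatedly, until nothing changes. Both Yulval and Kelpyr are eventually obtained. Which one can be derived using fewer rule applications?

Yulval: With Zorrho, Liowyn, and Ionorb, Yulval is earned (B11). [1 rule application]
Kelpyr: With Zorrho, Liowyn, and Ionorb, Yulval is earned (B11). With Yulval and Zorrho, Lioyul is earned (B4). With Lioyul and Ionorb, Qororb is earned (B6). With Lioyul and Yulval, Dalarc is earned (B12). With Dalarc and Qororb, Ashpyr is earned (B5). With Ashpyr, Yulval, and Lioyul, Kelpyr is earned (B1). [6 rule applications]
Yulval needs fewer.

Yulval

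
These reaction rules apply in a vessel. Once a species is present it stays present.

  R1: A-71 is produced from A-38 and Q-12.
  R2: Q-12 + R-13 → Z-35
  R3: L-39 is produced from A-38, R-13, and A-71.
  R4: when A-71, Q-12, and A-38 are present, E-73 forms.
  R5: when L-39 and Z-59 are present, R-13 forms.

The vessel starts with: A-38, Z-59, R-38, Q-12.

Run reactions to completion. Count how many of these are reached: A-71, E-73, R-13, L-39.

A-38 and Q-12 present → A-71 forms (R1).
A-71, Q-12, and A-38 present → E-73 forms (R4).
A-71: reached.
E-73: reached.
R-13 would need L-39 and Z-59 (R5), but L-39 never forms.
L-39 would need A-38, R-13, and A-71 (R3), but R-13 never forms.
Reached: A-71 and E-73 — 2 of the 4.

2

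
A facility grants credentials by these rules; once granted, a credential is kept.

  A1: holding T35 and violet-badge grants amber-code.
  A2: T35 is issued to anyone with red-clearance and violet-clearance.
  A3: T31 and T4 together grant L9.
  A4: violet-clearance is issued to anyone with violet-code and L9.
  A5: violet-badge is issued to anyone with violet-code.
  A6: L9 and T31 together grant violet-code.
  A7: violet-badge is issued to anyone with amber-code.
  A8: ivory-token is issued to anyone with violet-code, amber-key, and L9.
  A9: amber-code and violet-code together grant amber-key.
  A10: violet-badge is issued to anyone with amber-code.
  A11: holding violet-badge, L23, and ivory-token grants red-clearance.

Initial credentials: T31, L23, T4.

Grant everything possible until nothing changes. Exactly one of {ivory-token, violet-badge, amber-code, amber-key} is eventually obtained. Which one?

Holding T31 and T4 grants L9 (A3).
Holding L9 and T31 grants violet-code (A6).
Holding violet-code grants violet-badge (A5).
amber-key would need amber-code and violet-code (A9), but amber-code is never granted. ivory-token would need violet-code, amber-key, and L9 (A8), but amber-key is never granted. amber-code would need T35 and violet-badge (A1), but T35 is never granted.

violet-badge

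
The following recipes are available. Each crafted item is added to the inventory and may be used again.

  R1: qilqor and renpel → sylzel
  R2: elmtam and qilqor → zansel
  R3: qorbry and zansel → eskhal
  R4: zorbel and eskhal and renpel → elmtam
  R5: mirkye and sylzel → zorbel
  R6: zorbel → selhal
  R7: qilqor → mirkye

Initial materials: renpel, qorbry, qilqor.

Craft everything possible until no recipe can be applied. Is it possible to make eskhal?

No

eskhal would need qorbry and zansel (R3), but zansel is never obtained.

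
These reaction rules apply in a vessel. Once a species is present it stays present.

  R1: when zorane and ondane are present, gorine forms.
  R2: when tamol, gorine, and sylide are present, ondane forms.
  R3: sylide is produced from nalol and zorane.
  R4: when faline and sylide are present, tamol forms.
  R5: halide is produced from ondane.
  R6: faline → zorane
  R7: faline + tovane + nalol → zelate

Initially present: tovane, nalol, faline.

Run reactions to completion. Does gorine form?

gorine would need zorane and ondane (R1), but ondane never forms.

No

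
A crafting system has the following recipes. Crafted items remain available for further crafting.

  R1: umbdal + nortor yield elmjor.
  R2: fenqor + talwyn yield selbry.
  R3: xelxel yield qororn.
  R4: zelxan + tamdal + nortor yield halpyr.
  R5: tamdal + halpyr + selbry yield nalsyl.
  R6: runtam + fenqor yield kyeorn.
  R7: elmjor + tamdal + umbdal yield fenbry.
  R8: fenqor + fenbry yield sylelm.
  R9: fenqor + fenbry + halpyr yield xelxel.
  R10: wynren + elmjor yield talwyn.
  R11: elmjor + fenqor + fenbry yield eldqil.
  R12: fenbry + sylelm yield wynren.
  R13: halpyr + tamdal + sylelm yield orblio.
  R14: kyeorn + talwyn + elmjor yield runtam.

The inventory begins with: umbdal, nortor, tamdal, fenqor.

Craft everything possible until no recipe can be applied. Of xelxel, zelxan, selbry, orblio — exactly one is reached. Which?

selbry

Using R1, umbdal and nortor make elmjor.
Using R7, elmjor, tamdal, and umbdal make fenbry.
Using R8, fenqor and fenbry make sylelm.
Using R12, fenbry and sylelm make wynren.
wynren + elmjor → talwyn (R10).
Using R2, fenqor and talwyn make selbry.
No rule produces zelxan, and it is not given. orblio would need halpyr, tamdal, and sylelm (R13), but halpyr is never obtained. xelxel would need fenqor, fenbry, and halpyr (R9), but halpyr is never obtained.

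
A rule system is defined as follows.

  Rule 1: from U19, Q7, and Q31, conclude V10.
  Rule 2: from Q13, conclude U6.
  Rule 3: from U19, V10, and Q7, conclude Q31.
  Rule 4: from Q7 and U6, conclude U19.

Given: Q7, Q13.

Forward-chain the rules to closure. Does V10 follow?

V10 would need U19, Q7, and Q31 (Rule 1), but Q31 is never established.

No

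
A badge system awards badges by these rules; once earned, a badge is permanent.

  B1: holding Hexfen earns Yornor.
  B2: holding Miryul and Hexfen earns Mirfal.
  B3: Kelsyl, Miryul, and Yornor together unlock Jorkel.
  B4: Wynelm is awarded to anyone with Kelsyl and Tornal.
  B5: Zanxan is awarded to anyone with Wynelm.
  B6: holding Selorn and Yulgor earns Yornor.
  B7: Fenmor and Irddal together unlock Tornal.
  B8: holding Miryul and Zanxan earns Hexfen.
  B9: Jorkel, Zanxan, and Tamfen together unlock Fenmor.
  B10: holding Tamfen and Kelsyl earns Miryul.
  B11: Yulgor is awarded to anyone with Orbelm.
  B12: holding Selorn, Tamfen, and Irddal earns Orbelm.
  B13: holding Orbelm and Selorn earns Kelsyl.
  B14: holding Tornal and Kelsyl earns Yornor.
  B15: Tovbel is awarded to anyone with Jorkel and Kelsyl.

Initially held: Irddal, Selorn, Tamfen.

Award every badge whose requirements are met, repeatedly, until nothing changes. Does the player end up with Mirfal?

No

Mirfal would need Miryul and Hexfen (B2), but Hexfen is never earned.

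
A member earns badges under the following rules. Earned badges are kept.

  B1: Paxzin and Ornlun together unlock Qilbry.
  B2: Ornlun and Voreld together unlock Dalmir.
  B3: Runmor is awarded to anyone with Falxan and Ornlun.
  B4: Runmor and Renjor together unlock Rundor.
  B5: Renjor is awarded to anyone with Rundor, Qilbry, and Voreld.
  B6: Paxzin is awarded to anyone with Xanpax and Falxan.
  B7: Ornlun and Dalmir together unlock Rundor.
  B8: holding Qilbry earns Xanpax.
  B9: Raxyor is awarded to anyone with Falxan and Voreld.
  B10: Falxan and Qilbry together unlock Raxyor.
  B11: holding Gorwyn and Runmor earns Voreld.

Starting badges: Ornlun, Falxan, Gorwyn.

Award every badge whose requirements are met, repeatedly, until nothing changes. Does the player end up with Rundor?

With Falxan and Ornlun, Runmor is earned (B3).
With Gorwyn and Runmor, Voreld is earned (B11).
With Ornlun and Voreld, Dalmir is earned (B2).
With Ornlun and Dalmir, Rundor is earned (B7).

Yes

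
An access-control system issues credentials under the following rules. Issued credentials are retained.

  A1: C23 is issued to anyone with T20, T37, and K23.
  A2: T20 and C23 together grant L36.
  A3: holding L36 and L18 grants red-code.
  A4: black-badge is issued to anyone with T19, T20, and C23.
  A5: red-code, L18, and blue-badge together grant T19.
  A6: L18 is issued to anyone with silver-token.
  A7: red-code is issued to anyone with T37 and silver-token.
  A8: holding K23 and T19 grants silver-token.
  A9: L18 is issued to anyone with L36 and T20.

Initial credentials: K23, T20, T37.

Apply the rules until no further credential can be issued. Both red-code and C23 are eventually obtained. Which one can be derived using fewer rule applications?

C23: Holding T20, T37, and K23 grants C23 (A1). [1 rule application]
red-code: Holding T20, T37, and K23 grants C23 (A1). Holding T20 and C23 grants L36 (A2). Holding L36 and T20 grants L18 (A9). Holding L36 and L18 grants red-code (A3). [4 rule applications]
C23 needs fewer.

C23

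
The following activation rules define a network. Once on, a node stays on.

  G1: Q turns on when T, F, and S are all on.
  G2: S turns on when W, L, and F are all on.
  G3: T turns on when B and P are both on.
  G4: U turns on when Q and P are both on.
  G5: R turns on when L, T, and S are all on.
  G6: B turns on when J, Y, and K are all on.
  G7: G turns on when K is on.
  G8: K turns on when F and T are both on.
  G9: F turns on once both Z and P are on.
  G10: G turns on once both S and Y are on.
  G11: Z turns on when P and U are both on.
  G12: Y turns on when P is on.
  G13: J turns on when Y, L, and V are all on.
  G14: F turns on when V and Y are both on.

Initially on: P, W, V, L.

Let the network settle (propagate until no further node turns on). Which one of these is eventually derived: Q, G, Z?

G

G12: P on → Y on.
V and Y are on, so F turns on (G14).
W, L, and F are on, so S turns on (G2).
G10: S and Y on → G on.
Z would need P and U (G11), but U never turns on. Q would need T, F, and S (G1), but T never turns on.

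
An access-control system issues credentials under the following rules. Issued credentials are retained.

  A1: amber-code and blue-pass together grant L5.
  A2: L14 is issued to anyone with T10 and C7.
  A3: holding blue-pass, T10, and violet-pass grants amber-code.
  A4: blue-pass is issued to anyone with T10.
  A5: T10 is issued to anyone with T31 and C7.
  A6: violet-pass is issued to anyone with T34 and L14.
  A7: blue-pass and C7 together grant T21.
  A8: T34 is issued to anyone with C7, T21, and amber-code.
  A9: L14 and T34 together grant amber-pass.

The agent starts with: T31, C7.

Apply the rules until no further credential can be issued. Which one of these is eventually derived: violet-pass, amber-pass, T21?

Holding T31 and C7 grants T10 (A5).
Holding T10 grants blue-pass (A4).
Holding blue-pass and C7 grants T21 (A7).
violet-pass would need T34 and L14 (A6), but T34 is never granted. amber-pass would need L14 and T34 (A9), but T34 is never granted.

T21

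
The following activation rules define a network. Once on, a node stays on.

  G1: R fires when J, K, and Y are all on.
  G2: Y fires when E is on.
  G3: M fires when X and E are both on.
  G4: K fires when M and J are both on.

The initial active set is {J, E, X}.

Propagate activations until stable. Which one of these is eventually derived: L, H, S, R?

R

G3: X and E on → M on.
E is on, so Y fires (G2).
M and J are on, so K fires (G4).
G1: J, K, and Y on → R on.
No rule produces H, and it is not given. No rule produces S, and it is not given. No rule produces L, and it is not given.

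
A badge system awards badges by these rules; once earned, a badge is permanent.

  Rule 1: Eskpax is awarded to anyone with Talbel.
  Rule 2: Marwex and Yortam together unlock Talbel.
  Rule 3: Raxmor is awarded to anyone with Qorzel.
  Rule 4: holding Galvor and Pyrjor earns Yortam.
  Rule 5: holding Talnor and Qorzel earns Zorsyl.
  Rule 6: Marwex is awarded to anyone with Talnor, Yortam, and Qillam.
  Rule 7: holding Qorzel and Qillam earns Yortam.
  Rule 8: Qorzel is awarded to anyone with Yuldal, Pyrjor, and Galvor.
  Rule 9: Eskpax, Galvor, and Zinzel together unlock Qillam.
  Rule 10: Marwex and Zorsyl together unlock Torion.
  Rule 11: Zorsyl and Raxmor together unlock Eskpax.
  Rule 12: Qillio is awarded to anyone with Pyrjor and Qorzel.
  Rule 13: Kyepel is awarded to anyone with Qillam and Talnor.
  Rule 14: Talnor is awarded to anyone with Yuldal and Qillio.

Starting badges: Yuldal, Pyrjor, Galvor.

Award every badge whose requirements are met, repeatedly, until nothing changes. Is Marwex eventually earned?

Marwex would need Talnor, Yortam, and Qillam (Rule 6), but Qillam is never earned.

No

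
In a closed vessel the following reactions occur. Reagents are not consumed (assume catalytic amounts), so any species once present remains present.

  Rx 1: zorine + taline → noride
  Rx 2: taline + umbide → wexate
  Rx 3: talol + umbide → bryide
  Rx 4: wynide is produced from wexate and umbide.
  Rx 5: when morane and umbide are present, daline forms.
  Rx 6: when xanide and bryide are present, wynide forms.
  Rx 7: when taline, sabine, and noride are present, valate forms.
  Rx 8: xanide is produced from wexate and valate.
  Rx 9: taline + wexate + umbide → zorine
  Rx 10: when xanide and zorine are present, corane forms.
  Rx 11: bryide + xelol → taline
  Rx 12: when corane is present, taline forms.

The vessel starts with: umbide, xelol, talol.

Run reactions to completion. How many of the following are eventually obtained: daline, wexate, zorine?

2

talol and umbide present → bryide forms (Rx 3).
bryide and xelol present → taline forms (Rx 11).
taline and umbide present → wexate forms (Rx 2).
taline, wexate, and umbide present → zorine forms (Rx 9).
daline would need morane and umbide (Rx 5), but morane never forms.
wexate: reached.
zorine: reached.
Reached: wexate and zorine — 2 of the 3.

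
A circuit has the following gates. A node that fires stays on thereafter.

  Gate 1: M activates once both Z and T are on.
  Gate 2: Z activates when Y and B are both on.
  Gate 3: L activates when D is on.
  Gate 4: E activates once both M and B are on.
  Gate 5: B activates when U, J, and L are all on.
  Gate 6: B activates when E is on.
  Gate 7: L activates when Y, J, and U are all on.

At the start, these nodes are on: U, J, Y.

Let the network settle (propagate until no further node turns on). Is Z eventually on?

Y, J, and U are on, so L activates (Gate 7).
Gate 5: U, J, and L on → B on.
Y and B are on, so Z activates (Gate 2).

Yes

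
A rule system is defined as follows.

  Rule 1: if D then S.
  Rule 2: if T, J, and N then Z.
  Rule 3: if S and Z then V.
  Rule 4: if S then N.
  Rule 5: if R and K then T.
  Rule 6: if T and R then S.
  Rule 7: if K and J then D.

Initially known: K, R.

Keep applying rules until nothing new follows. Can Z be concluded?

Z would need T, J, and N (Rule 2), but J is never established.

No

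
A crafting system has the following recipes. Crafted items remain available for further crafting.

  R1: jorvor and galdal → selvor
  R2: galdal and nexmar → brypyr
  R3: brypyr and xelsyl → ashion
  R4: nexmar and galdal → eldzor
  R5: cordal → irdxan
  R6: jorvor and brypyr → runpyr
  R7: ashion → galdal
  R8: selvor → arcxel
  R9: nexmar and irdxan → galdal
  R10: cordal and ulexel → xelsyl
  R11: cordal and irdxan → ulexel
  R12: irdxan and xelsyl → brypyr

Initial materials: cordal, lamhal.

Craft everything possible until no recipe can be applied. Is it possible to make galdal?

Yes

cordal → irdxan (R5).
Using R11, cordal and irdxan make ulexel.
Using R10, cordal and ulexel make xelsyl.
Using R12, irdxan and xelsyl make brypyr.
Using R3, brypyr and xelsyl make ashion.
ashion → galdal (R7).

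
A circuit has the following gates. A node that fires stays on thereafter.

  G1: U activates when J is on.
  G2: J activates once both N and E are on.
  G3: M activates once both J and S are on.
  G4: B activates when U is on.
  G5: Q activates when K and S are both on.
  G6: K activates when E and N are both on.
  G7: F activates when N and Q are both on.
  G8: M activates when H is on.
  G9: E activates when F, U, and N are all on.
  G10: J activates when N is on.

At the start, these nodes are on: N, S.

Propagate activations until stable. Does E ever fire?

No

E would need F, U, and N (G9), but F never turns on.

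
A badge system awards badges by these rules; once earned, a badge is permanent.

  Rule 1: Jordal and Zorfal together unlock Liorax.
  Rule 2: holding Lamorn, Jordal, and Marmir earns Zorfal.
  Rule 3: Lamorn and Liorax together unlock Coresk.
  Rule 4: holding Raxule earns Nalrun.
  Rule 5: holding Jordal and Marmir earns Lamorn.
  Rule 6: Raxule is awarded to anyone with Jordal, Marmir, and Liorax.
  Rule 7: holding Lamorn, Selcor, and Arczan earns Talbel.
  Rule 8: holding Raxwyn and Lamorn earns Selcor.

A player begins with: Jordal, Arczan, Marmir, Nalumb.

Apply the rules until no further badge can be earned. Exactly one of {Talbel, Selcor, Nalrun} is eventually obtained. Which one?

With Jordal and Marmir, Lamorn is earned (Rule 5).
With Lamorn, Jordal, and Marmir, Zorfal is earned (Rule 2).
With Jordal and Zorfal, Liorax is earned (Rule 1).
With Jordal, Marmir, and Liorax, Raxule is earned (Rule 6).
With Raxule, Nalrun is earned (Rule 4).
Selcor would need Raxwyn and Lamorn (Rule 8), but Raxwyn is never earned. Talbel would need Lamorn, Selcor, and Arczan (Rule 7), but Selcor is never earned.

Nalrun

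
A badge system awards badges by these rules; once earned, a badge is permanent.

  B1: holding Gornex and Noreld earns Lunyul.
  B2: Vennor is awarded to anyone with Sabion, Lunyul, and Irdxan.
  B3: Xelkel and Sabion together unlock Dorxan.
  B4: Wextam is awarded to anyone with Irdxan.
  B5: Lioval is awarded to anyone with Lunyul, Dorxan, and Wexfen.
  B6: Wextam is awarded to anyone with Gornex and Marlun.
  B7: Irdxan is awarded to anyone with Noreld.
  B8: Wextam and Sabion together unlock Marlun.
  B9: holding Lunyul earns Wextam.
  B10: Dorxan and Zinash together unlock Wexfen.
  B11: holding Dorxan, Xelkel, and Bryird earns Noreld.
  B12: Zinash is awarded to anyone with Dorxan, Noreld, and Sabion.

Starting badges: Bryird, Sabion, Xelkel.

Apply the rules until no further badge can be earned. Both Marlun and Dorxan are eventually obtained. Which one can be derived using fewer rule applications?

Dorxan: With Xelkel and Sabion, Dorxan is earned (B3). [1 rule application]
Marlun: With Xelkel and Sabion, Dorxan is earned (B3). With Dorxan, Xelkel, and Bryird, Noreld is earned (B11). With Noreld, Irdxan is earned (B7). With Irdxan, Wextam is earned (B4). With Wextam and Sabion, Marlun is earned (B8). [5 rule applications]
Dorxan needs fewer.

Dorxan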